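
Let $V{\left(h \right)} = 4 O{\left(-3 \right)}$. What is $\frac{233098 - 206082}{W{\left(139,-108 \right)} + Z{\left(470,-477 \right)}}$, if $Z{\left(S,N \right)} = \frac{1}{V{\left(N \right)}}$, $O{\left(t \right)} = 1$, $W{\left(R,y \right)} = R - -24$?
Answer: $\frac{108064}{653} \approx 165.49$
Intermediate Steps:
$W{\left(R,y \right)} = 24 + R$ ($W{\left(R,y \right)} = R + 24 = 24 + R$)
$V{\left(h \right)} = 4$ ($V{\left(h \right)} = 4 \cdot 1 = 4$)
$Z{\left(S,N \right)} = \frac{1}{4}$
$\frac{233098 - 206082}{W{\left(139,-108 \right)} + Z{\left(470,-477 \right)}} = \frac{233098 - 206082}{\left(24 + 139\right) + \frac{1}{4}} = \frac{27016}{163 + \frac{1}{4}} = \frac{27016}{\frac{653}{4}} = 27016 \cdot \frac{4}{653} = \frac{108064}{653}$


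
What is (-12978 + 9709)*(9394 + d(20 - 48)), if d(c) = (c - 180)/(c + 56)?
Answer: -30684702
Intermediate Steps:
d(c) = (-180 + c)/(56 + c)
(-12978 + 9709)*(9394 + d(20 - 48)) = (-12978 + 9709)*(9394 + (-180 + (20 - 48))/(56 + (20 - 48))) = -3269*(9394 + (-180 - 28)/(56 - 28)) = -3269*(9394 - 208/28) = -3269*(9394 + (1/28)*(-208)) = -3269*(9394 - 52/7) = -3269*65706/7 = -30684702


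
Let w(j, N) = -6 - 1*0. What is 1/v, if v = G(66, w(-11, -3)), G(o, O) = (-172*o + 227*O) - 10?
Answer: -1/12724 ≈ -7.8592e-5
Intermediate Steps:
w(j, N) = -6 (w(j, N) = -6 + 0 = -6)
G(o, O) = -10 - 172*o + 227*O
v = -12724 (v = -10 - 172*66 + 227*(-6) = -10 - 11352 - 1362 = -12724)
1/v = 1/(-12724) = -1/12724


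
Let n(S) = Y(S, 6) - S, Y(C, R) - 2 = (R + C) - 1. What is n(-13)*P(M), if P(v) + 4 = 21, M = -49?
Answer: 119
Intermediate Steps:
P(v) = 17 (P(v) = -4 + 21 = 17)
Y(C, R) = 1 + C + R (Y(C, R) = 2 + ((R + C) - 1) = 2 + ((C + R) - 1) = 2 + (-1 + C + R) = 1 + C + R)
n(S) = 7 (n(S) = (1 + S + 6) - S = (7 + S) - S = 7)
n(-13)*P(M) = 7*17 = 119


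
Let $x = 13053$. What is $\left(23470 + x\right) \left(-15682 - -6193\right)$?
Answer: $-346566747$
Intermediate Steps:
$\left(23470 + x\right) \left(-15682 - -6193\right) = \left(23470 + 13053\right) \left(-15682 - -6193\right) = 36523 \left(-15682 + \left(-1377 + 7570\right)\right) = 36523 \left(-15682 + 6193\right) = 36523 \left(-9489\right) = -346566747$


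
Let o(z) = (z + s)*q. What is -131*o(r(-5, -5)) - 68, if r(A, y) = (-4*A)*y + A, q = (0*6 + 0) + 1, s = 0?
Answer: 13687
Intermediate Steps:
q = 1 (q = (0 + 0) + 1 = 0 + 1 = 1)
r(A, y) = A - 4*A*y (r(A, y) = -4*A*y + A = A - 4*A*y)
o(z) = z (o(z) = (z + 0)*1 = z*1 = z)
-131*o(r(-5, -5)) - 68 = -(-655)*(1 - 4*(-5)) - 68 = -(-655)*(1 + 20) - 68 = -(-655)*21 - 68 = -131*(-105) - 68 = 13755 - 68 = 13687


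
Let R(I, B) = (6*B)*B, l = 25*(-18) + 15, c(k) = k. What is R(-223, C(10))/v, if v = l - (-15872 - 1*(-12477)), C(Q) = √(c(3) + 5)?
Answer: 3/185 ≈ 0.016216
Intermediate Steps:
C(Q) = 2*√2 (C(Q) = √(3 + 5) = √8 = 2*√2)
l = -435 (l = -450 + 15 = -435)
v = 2960 (v = -435 - (-15872 - 1*(-12477)) = -435 - (-15872 + 12477) = -435 - 1*(-3395) = -435 + 3395 = 2960)
R(I, B) = 6*B²
R(-223, C(10))/v = (6*(2*√2)²)/2960 = (6*8)*(1/2960) = 48*(1/2960) = 3/185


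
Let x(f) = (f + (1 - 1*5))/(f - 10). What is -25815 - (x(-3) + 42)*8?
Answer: -340019/13 ≈ -26155.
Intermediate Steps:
x(f) = (-4 + f)/(-10 + f) (x(f) = (f + (1 - 5))/(-10 + f) = (f - 4)/(-10 + f) = (-4 + f)/(-10 + f))
-25815 - (x(-3) + 42)*8 = -25815 - ((-4 - 3)/(-10 - 3) + 42)*8 = -25815 - (-7/(-13) + 42)*8 = -25815 - (-1/13*(-7) + 42)*8 = -25815 - (7/13 + 42)*8 = -25815 - 553*8/13 = -25815 - 1*4424/13 = -25815 - 4424/13 = -340019/13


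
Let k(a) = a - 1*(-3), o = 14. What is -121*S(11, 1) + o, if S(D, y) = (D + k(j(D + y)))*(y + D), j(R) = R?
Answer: -37738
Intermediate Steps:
k(a) = 3 + a (k(a) = a + 3 = 3 + a)
S(D, y) = (D + y)*(3 + y + 2*D) (S(D, y) = (D + (3 + (D + y)))*(y + D) = (D + (3 + D + y))*(D + y) = (3 + y + 2*D)*(D + y) = (D + y)*(3 + y + 2*D))
-121*S(11, 1) + o = -121*(11**2 + 11*1 + 11*(3 + 11 + 1) + 1*(3 + 11 + 1)) + 14 = -121*(121 + 11 + 11*15 + 1*15) + 14 = -121*(121 + 11 + 165 + 15) + 14 = -121*312 + 14 = -37752 + 14 = -37738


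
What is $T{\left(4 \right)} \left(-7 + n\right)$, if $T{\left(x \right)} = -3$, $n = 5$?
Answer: $6$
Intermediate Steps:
$T{\left(4 \right)} \left(-7 + n\right) = - 3 \left(-7 + 5\right) = \left(-3\right) \left(-2\right) = 6$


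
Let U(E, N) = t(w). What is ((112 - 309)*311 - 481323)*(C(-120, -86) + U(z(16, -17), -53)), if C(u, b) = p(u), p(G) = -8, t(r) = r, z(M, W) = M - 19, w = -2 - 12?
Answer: 11936980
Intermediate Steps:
w = -14
z(M, W) = -19 + M
C(u, b) = -8
U(E, N) = -14
((112 - 309)*311 - 481323)*(C(-120, -86) + U(z(16, -17), -53)) = ((112 - 309)*311 - 481323)*(-8 - 14) = (-197*311 - 481323)*(-22) = (-61267 - 481323)*(-22) = -542590*(-22) = 11936980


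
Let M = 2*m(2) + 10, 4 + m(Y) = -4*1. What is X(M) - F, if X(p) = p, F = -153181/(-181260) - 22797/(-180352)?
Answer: -56975576263/8172650880 ≈ -6.9715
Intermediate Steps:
m(Y) = -8 (m(Y) = -4 - 4*1 = -4 - 4 = -8)
M = -6 (M = 2*(-8) + 10 = -16 + 10 = -6)
F = 7939670983/8172650880 (F = -153181*(-1/181260) - 22797*(-1/180352) = 153181/181260 + 22797/180352 = 7939670983/8172650880 ≈ 0.97149)
X(M) - F = -6 - 1*7939670983/8172650880 = -6 - 7939670983/8172650880 = -56975576263/8172650880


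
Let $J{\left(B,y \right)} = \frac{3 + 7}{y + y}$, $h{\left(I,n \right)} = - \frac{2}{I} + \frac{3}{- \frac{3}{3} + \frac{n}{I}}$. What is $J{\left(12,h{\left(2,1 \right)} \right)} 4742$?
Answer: $- \frac{23710}{7} \approx -3387.1$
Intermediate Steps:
$h{\left(I,n \right)} = - \frac{2}{I} + \frac{3}{-1 + \frac{n}{I}}$ ($h{\left(I,n \right)} = - \frac{2}{I} + \frac{3}{\left(-3\right) \frac{1}{3} + \frac{n}{I}} = - \frac{2}{I} + \frac{3}{-1 + \frac{n}{I}}$)
$J{\left(B,y \right)} = \frac{5}{y}$ ($J{\left(B,y \right)} = \frac{10}{2 y} = 10 \frac{1}{2 y} = \frac{5}{y}$)
$J{\left(12,h{\left(2,1 \right)} \right)} 4742 = \frac{5}{\frac{1}{2} \frac{1}{2 - 1} \left(- 3 \cdot 2^{2} - 4 + 2 \cdot 1\right)} 4742 = \frac{5}{\frac{1}{2} \frac{1}{2 - 1} \left(\left(-3\right) 4 - 4 + 2\right)} 4742 = \frac{5}{\frac{1}{2} \cdot 1^{-1} \left(-12 - 4 + 2\right)} 4742 = \frac{5}{\frac{1}{2} \cdot 1 \left(-14\right)} 4742 = \frac{5}{-7} \cdot 4742 = 5 \left(- \frac{1}{7}\right) 4742 = \left(- \frac{5}{7}\right) 4742 = - \frac{23710}{7}$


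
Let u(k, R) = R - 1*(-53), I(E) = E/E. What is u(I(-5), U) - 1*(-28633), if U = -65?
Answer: 28621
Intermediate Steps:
I(E) = 1
u(k, R) = 53 + R (u(k, R) = R + 53 = 53 + R)
u(I(-5), U) - 1*(-28633) = (53 - 65) - 1*(-28633) = -12 + 28633 = 28621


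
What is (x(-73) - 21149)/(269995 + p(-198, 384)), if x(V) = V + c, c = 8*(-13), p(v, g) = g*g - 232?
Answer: -21326/417219 ≈ -0.051115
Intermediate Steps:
p(v, g) = -232 + g² (p(v, g) = g² - 232 = -232 + g²)
c = -104
x(V) = -104 + V (x(V) = V - 104 = -104 + V)
(x(-73) - 21149)/(269995 + p(-198, 384)) = ((-104 - 73) - 21149)/(269995 + (-232 + 384²)) = (-177 - 21149)/(269995 + (-232 + 147456)) = -21326/(269995 + 147224) = -21326/417219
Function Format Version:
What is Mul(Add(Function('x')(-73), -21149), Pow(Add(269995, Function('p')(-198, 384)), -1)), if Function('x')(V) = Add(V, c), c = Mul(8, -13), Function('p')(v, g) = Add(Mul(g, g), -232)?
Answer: Rational(-21326, 417219) ≈ -0.051115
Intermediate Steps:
Function('p')(v, g) = Add(-232, Pow(g, 2)) (Function('p')(v, g) = Add(Pow(g, 2), -232) = Add(-232, Pow(g, 2)))
c = -104
Function('x')(V) = Add(-104, V) (Function('x')(V) = Add(V, -104) = Add(-104, V))
Mul(Add(Function('x')(-73), -21149), Pow(Add(269995, Function('p')(-198, 384)), -1)) = Mul(Add(Add(-104, -73), -21149), Pow(Add(269995, Add(-232, Pow(384, 2))), -1)) = Mul(Add(-177, -21149), Pow(Add(269995, Add(-232, 147456)), -1)) = Mul(-21326, Pow(Add(269995, 147224), -1)) = Mul(-21326, Pow(417219, -1)) = Mul(-21326, Rational(1, 417219)) = Rational(-21326, 417219)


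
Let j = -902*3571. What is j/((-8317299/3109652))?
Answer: 10016319697384/8317299 ≈ 1.2043e+6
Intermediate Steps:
j = -3221042
j/((-8317299/3109652)) = -3221042/((-8317299/3109652)) = -3221042/((-8317299*1/3109652)) = -3221042/(-8317299/3109652) = -3221042*(-3109652/8317299) = 10016319697384/8317299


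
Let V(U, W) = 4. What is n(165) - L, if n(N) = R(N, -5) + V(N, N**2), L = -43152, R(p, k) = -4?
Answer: 43152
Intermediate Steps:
n(N) = 0 (n(N) = -4 + 4 = 0)
n(165) - L = 0 - 1*(-43152) = 0 + 43152 = 43152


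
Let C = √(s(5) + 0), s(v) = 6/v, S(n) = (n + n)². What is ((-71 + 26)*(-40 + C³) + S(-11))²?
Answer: 26100776/5 - 246672*√30/5 ≈ 4.9499e+6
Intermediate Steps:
S(n) = 4*n² (S(n) = (2*n)² = 4*n²)
C = √30/5 (C = √(6/5 + 0) = √(6/5) = √30/5 ≈ 1.0954)
((-71 + 26)*(-40 + C³) + S(-11))² = ((-71 + 26)*(-40 + (√30/5)³) + 4*(-11)²)² = (-45*(-40 + 6*√30/25) + 4*121)² = ((1800 - 54*√30/5) + 484)² = (2284 - 54*√30/5)²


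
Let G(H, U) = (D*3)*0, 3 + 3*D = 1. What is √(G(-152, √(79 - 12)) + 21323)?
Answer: √21323 ≈ 146.02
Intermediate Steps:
D = -⅔ (D = -1 + (⅓)*1 = -1 + ⅓ = -⅔ ≈ -0.66667)
G(H, U) = 0 (G(H, U) = -⅔*3*0 = -2*0 = 0)
√(G(-152, √(79 - 12)) + 21323) = √(0 + 21323) = √21323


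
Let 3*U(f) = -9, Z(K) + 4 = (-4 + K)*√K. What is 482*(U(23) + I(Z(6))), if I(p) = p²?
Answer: 17834 - 7712*√6 ≈ -1056.5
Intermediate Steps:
Z(K) = -4 + √K*(-4 + K) (Z(K) = -4 + (-4 + K)*√K = -4 + √K*(-4 + K))
U(f) = -3 (U(f) = (⅓)*(-9) = -3)
482*(U(23) + I(Z(6))) = 482*(-3 + (-4 + 6^(3/2) - 4*√6)²) = 482*(-3 + (-4 + 6*√6 - 4*√6)²) = 482*(-3 + (-4 + 2*√6)²) = -1446 + 482*(-4 + 2*√6)²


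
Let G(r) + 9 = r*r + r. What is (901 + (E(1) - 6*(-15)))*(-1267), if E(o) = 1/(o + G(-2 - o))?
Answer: -2509927/2 ≈ -1.2550e+6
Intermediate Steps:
G(r) = -9 + r + r² (G(r) = -9 + (r*r + r) = -9 + (r² + r) = -9 + (r + r²) = -9 + r + r²)
E(o) = 1/(-11 + (-2 - o)²) (E(o) = 1/(o + (-9 + (-2 - o) + (-2 - o)²)) = 1/(o + (-11 + (-2 - o)² - o)) = 1/(-11 + (-2 - o)²))
(901 + (E(1) - 6*(-15)))*(-1267) = (901 + (1/(-11 + (2 + 1)²) - 6*(-15)))*(-1267) = (901 + (1/(-11 + 3²) + 90))*(-1267) = (901 + (1/(-11 + 9) + 90))*(-1267) = (901 + (1/(-2) + 90))*(-1267) = (901 + (-½ + 90))*(-1267) = (901 + 179/2)*(-1267) = (1981/2)*(-1267) = -2509927/2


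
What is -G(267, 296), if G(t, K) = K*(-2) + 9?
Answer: 583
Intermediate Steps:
G(t, K) = 9 - 2*K (G(t, K) = -2*K + 9 = 9 - 2*K)
-G(267, 296) = -(9 - 2*296) = -(9 - 592) = -1*(-583) = 583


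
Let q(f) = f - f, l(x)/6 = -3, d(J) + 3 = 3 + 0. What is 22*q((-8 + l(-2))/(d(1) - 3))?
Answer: 0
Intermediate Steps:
d(J) = 0 (d(J) = -3 + (3 + 0) = -3 + 3 = 0)
l(x) = -18 (l(x) = 6*(-3) = -18)
q(f) = 0
22*q((-8 + l(-2))/(d(1) - 3)) = 22*0 = 0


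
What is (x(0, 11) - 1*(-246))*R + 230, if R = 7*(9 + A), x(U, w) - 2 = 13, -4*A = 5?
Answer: 57557/4 ≈ 14389.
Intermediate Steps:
A = -5/4 (A = -¼*5 = -5/4 ≈ -1.2500)
x(U, w) = 15 (x(U, w) = 2 + 13 = 15)
R = 217/4 (R = 7*(9 - 5/4) = 7*(31/4) = 217/4 ≈ 54.250)
(x(0, 11) - 1*(-246))*R + 230 = (15 - 1*(-246))*(217/4) + 230 = (15 + 246)*(217/4) + 230 = 261*(217/4) + 230 = 56637/4 + 230 = 57557/4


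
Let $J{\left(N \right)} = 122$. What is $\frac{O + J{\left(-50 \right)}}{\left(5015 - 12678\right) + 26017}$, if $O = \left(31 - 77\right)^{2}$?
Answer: $\frac{373}{3059} \approx 0.12194$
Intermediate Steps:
$O = 2116$ ($O = \left(-46\right)^{2} = 2116$)
$\frac{O + J{\left(-50 \right)}}{\left(5015 - 12678\right) + 26017} = \frac{2116 + 122}{\left(5015 - 12678\right) + 26017} = \frac{2238}{-7663 + 26017} = \frac{2238}{18354} = 2238 \cdot \frac{1}{18354} = \frac{373}{3059}$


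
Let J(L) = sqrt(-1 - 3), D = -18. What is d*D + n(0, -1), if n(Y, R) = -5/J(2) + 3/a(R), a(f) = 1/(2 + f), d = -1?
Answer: 21 + 5*I/2 ≈ 21.0 + 2.5*I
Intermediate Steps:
J(L) = 2*I (J(L) = sqrt(-4) = 2*I)
n(Y, R) = 6 + 3*R + 5*I/2 (n(Y, R) = -5*(-I/2) + 3/(1/(2 + R)) = -(-5)*I/2 + 3*(2 + R) = 5*I/2 + (6 + 3*R) = 6 + 3*R + 5*I/2)
d*D + n(0, -1) = -1*(-18) + (6 + 3*(-1) + 5*I/2) = 18 + (6 - 3 + 5*I/2) = 18 + (3 + 5*I/2) = 21 + 5*I/2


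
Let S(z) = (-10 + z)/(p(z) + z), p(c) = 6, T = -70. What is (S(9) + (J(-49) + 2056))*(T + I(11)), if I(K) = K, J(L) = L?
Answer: -1776136/15 ≈ -1.1841e+5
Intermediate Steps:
S(z) = (-10 + z)/(6 + z)
(S(9) + (J(-49) + 2056))*(T + I(11)) = ((-10 + 9)/(6 + 9) + (-49 + 2056))*(-70 + 11) = (-1/15 + 2007)*(-59) = (30104/15)*(-59) = -1776136/15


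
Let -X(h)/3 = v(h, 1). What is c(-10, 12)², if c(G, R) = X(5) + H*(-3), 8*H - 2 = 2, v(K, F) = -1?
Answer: 9/4 ≈ 2.2500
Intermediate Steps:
H = ½ (H = ¼ + (⅛)*2 = ¼ + ¼ = ½ ≈ 0.50000)
X(h) = 3 (X(h) = -3*(-1) = 3)
c(G, R) = 3/2 (c(G, R) = 3 + (½)*(-3) = 3 - 3/2 = 3/2)
c(-10, 12)² = (3/2)² = 9/4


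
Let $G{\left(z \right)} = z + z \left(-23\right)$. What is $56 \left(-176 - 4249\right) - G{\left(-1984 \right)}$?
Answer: $-291448$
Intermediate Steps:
$G{\left(z \right)} = - 22 z$ ($G{\left(z \right)} = z - 23 z = - 22 z$)
$56 \left(-176 - 4249\right) - G{\left(-1984 \right)} = 56 \left(-176 - 4249\right) - \left(-22\right) \left(-1984\right) = 56 \left(-176 - 4249\right) - 43648 = 56 \left(-4425\right) - 43648 = -247800 - 43648 = -291448$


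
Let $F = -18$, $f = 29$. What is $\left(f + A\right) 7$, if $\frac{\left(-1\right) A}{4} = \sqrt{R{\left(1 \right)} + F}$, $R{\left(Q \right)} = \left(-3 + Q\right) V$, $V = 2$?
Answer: $203 - 28 i \sqrt{22} \approx 203.0 - 131.33 i$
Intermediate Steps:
$R{\left(Q \right)} = -6 + 2 Q$ ($R{\left(Q \right)} = \left(-3 + Q\right) 2 = -6 + 2 Q$)
$A = - 4 i \sqrt{22}$ ($A = - 4 \sqrt{\left(-6 + 2 \cdot 1\right) - 18} = - 4 \sqrt{\left(-6 + 2\right) - 18} = - 4 \sqrt{-4 - 18} = - 4 \sqrt{-22} = - 4 i \sqrt{22} \approx - 18.762 i$)
$\left(f + A\right) 7 = \left(29 - 4 i \sqrt{22}\right) 7 = 203 - 28 i \sqrt{22}$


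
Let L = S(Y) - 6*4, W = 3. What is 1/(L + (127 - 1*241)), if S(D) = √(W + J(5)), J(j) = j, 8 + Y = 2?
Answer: -69/9518 - √2/9518 ≈ -0.0073980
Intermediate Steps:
Y = -6 (Y = -8 + 2 = -6)
S(D) = 2*√2 (S(D) = √(3 + 5) = √8 = 2*√2)
L = -24 + 2*√2 (L = 2*√2 - 6*4 = 2*√2 - 24 = -24 + 2*√2 ≈ -21.172)
1/(L + (127 - 1*241)) = 1/((-24 + 2*√2) + (127 - 1*241)) = 1/((-24 + 2*√2) + (127 - 241)) = 1/((-24 + 2*√2) - 114) = 1/(-138 + 2*√2)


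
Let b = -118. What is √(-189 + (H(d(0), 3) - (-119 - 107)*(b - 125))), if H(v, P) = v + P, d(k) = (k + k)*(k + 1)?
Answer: 8*I*√861 ≈ 234.74*I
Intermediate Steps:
d(k) = 2*k*(1 + k) (d(k) = (2*k)*(1 + k) = 2*k*(1 + k))
H(v, P) = P + v
√(-189 + (H(d(0), 3) - (-119 - 107)*(b - 125))) = √(-189 + ((3 + 2*0*(1 + 0)) - (-119 - 107)*(-118 - 125))) = √(-189 + ((3 + 2*0*1) - (-226)*(-243))) = √(-189 + ((3 + 0) - 1*54918)) = √(-189 + (3 - 54918)) = √(-189 - 54915) = √(-55104) = 8*I*√861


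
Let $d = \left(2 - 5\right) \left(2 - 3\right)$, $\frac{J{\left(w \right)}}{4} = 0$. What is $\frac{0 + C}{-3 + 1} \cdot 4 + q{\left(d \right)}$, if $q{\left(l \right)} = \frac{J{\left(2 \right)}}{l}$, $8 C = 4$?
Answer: $-1$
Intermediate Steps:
$C = \frac{1}{2}$ ($C = \frac{1}{8} \cdot 4 = \frac{1}{2} \approx 0.5$)
$J{\left(w \right)} = 0$ ($J{\left(w \right)} = 4 \cdot 0 = 0$)
$d = 3$ ($d = \left(-3\right) \left(-1\right) = 3$)
$q{\left(l \right)} = 0$ ($q{\left(l \right)} = \frac{0}{l} = 0$)
$\frac{0 + C}{-3 + 1} \cdot 4 + q{\left(d \right)} = \frac{0 + \frac{1}{2}}{-3 + 1} \cdot 4 + 0 = \frac{1}{2 \left(-2\right)} 4 + 0 = \frac{1}{2} \left(- \frac{1}{2}\right) 4 + 0 = \left(- \frac{1}{4}\right) 4 + 0 = -1 + 0 = -1$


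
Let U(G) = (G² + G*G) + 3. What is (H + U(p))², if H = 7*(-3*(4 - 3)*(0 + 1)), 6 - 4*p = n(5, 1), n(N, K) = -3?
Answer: 3969/64 ≈ 62.016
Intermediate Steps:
p = 9/4 (p = 3/2 - ¼*(-3) = 3/2 + ¾ = 9/4 ≈ 2.2500)
U(G) = 3 + 2*G² (U(G) = (G² + G²) + 3 = 2*G² + 3 = 3 + 2*G²)
H = -21 (H = 7*(-3) = -21)
(H + U(p))² = (-21 + (3 + 2*(9/4)²))² = (-21 + (3 + 2*(81/16)))² = (-21 + (3 + 81/8))² = (-21 + 105/8)² = (-63/8)² = 3969/64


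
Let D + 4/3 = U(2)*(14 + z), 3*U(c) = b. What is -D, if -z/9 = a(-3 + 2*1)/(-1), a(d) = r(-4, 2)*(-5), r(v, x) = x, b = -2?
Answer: -148/3 ≈ -49.333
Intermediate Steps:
U(c) = -⅔ (U(c) = (⅓)*(-2) = -⅔)
a(d) = -10 (a(d) = 2*(-5) = -10)
z = -90 (z = -(-90)/(-1) = -(-90)*(-1) = -9*10 = -90)
D = 148/3 (D = -4/3 - 2*(14 - 90)/3 = -4/3 - ⅔*(-76) = -4/3 + 152/3 = 148/3 ≈ 49.333)
-D = -1*148/3 = -148/3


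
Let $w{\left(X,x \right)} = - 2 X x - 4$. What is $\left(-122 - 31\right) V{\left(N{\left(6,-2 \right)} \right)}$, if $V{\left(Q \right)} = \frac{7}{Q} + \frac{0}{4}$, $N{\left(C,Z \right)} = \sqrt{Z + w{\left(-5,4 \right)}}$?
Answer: $- \frac{63 \sqrt{34}}{2} \approx -183.68$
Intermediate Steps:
$w{\left(X,x \right)} = -4 - 2 X x$ ($w{\left(X,x \right)} = - 2 X x - 4 = -4 - 2 X x$)
$N{\left(C,Z \right)} = \sqrt{36 + Z}$ ($N{\left(C,Z \right)} = \sqrt{Z - \left(4 - 40\right)} = \sqrt{Z + \left(-4 + 40\right)} = \sqrt{Z + 36} = \sqrt{36 + Z}$)
$V{\left(Q \right)} = \frac{7}{Q}$ ($V{\left(Q \right)} = \frac{7}{Q} + 0 \cdot \frac{1}{4} = \frac{7}{Q} + 0 = \frac{7}{Q}$)
$\left(-122 - 31\right) V{\left(N{\left(6,-2 \right)} \right)} = \left(-122 - 31\right) \frac{7}{\sqrt{36 - 2}} = - 153 \frac{7}{\sqrt{34}} = - 153 \cdot 7 \frac{\sqrt{34}}{34} = - 153 \frac{7 \sqrt{34}}{34} = - \frac{63 \sqrt{34}}{2}$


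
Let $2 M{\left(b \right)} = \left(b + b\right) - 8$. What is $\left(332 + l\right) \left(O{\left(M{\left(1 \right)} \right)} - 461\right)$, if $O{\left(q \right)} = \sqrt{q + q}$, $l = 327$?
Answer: $-303799 + 659 i \sqrt{6} \approx -3.038 \cdot 10^{5} + 1614.2 i$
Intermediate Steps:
$M{\left(b \right)} = -4 + b$ ($M{\left(b \right)} = \frac{\left(b + b\right) - 8}{2} = \frac{2 b - 8}{2} = \frac{-8 + 2 b}{2} = -4 + b$)
$O{\left(q \right)} = \sqrt{2} \sqrt{q}$ ($O{\left(q \right)} = \sqrt{2 q} = \sqrt{2} \sqrt{q}$)
$\left(332 + l\right) \left(O{\left(M{\left(1 \right)} \right)} - 461\right) = \left(332 + 327\right) \left(\sqrt{2} \sqrt{-4 + 1} - 461\right) = 659 \left(\sqrt{2} \sqrt{-3} - 461\right) = 659 \left(\sqrt{2} i \sqrt{3} - 461\right) = 659 \left(i \sqrt{6} - 461\right) = 659 \left(-461 + i \sqrt{6}\right) = -303799 + 659 i \sqrt{6}$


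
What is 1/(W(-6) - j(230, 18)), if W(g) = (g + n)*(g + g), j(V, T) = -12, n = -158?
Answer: 1/1980 ≈ 0.00050505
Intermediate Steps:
W(g) = 2*g*(-158 + g) (W(g) = (g - 158)*(g + g) = (-158 + g)*(2*g) = 2*g*(-158 + g))
1/(W(-6) - j(230, 18)) = 1/(2*(-6)*(-158 - 6) - 1*(-12)) = 1/(2*(-6)*(-164) + 12) = 1/(1968 + 12) = 1/1980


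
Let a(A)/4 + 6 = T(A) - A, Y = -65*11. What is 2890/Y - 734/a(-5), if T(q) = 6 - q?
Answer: -64041/2860 ≈ -22.392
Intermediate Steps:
Y = -715
a(A) = -8*A (a(A) = -24 + 4*((6 - A) - A) = -24 + 4*(6 - 2*A) = -24 + (24 - 8*A) = -8*A)
2890/Y - 734/a(-5) = 2890/(-715) - 734/((-8*(-5))) = 2890*(-1/715) - 734/40 = -578/143 - 734*1/40 = -578/143 - 367/20 = -64041/2860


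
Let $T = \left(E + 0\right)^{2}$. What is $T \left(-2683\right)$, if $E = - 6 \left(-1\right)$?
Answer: $-96588$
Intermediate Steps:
$E = 6$ ($E = \left(-1\right) \left(-6\right) = 6$)
$T = 36$ ($T = \left(6 + 0\right)^{2} = 6^{2} = 36$)
$T \left(-2683\right) = 36 \left(-2683\right) = -96588$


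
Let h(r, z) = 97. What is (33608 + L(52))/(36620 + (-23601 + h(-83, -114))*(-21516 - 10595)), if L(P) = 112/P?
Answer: 36411/817671361 ≈ 4.4530e-5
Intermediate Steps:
(33608 + L(52))/(36620 + (-23601 + h(-83, -114))*(-21516 - 10595)) = (33608 + 112/52)/(36620 + (-23601 + 97)*(-21516 - 10595)) = (33608 + 112*(1/52))/(36620 - 23504*(-32111)) = (33608 + 28/13)/(36620 + 754736944) = (436932/13)/754773564 = (436932/13)*(1/754773564) = 36411/817671361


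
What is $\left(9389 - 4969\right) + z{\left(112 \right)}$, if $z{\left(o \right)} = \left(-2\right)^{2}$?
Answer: $4424$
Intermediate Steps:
$z{\left(o \right)} = 4$
$\left(9389 - 4969\right) + z{\left(112 \right)} = \left(9389 - 4969\right) + 4 = 4420 + 4 = 4424$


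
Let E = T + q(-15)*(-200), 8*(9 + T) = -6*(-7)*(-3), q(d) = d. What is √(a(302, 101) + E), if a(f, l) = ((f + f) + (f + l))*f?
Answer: √1228357/2 ≈ 554.16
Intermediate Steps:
T = -99/4 (T = -9 + (-6*(-7)*(-3))/8 = -9 + (42*(-3))/8 = -9 + (⅛)*(-126) = -9 - 63/4 = -99/4 ≈ -24.750)
a(f, l) = f*(l + 3*f) (a(f, l) = (2*f + (f + l))*f = (l + 3*f)*f = f*(l + 3*f))
E = 11901/4 (E = -99/4 - 15*(-200) = -99/4 + 3000 = 11901/4 ≈ 2975.3)
√(a(302, 101) + E) = √(302*(101 + 3*302) + 11901/4) = √(302*(101 + 906) + 11901/4) = √(302*1007 + 11901/4) = √(304114 + 11901/4) = √(1228357/4) = √1228357/2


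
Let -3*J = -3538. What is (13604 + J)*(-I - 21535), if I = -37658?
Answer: 715055050/3 ≈ 2.3835e+8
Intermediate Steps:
J = 3538/3 (J = -1/3*(-3538) = 3538/3 ≈ 1179.3)
(13604 + J)*(-I - 21535) = (13604 + 3538/3)*(-1*(-37658) - 21535) = 44350*(37658 - 21535)/3 = (44350/3)*16123 = 715055050/3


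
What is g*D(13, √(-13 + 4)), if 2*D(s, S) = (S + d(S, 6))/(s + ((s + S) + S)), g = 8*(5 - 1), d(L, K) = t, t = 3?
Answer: 192/89 + 120*I/89 ≈ 2.1573 + 1.3483*I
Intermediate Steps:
d(L, K) = 3
g = 32 (g = 8*4 = 32)
D(s, S) = (3 + S)/(2*(2*S + 2*s)) (D(s, S) = ((S + 3)/(s + ((s + S) + S)))/2 = ((3 + S)/(s + ((S + s) + S)))/2 = ((3 + S)/(s + (s + 2*S)))/2 = ((3 + S)/(2*S + 2*s))/2 = (3 + S)/(2*(2*S + 2*s)))
g*D(13, √(-13 + 4)) = 32*((3 + √(-13 + 4))/(4*(√(-13 + 4) + 13))) = 32*((3 + √(-9))/(4*(√(-9) + 13))) = 32*((3 + 3*I)/(4*(3*I + 13))) = 32*((3 + 3*I)/(4*(13 + 3*I))) = 32*(((13 - 3*I)/178)*(3 + 3*I)/4) = 32*((3 + 3*I)*(13 - 3*I)/712) = 4*(3 + 3*I)*(13 - 3*I)/89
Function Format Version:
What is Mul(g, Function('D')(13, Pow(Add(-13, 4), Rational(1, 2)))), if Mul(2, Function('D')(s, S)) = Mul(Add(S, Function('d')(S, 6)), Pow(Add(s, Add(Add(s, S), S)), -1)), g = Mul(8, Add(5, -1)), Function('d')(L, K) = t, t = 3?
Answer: Add(Rational(192, 89), Mul(Rational(120, 89), I)) ≈ Add(2.1573, Mul(1.3483, I))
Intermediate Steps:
Function('d')(L, K) = 3
g = 32 (g = Mul(8, 4) = 32)
Function('D')(s, S) = Mul(Rational(1, 2), Pow(Add(Mul(2, S), Mul(2, s)), -1), Add(3, S)) (Function('D')(s, S) = Mul(Rational(1, 2), Mul(Add(S, 3), Pow(Add(s, Add(Add(s, S), S)), -1))) = Mul(Rational(1, 2), Mul(Add(3, S), Pow(Add(s, Add(Add(S, s), S)), -1))) = Mul(Rational(1, 2), Mul(Add(3, S), Pow(Add(s, Add(s, Mul(2, S))), -1))) = Mul(Rational(1, 2), Mul(Add(3, S), Pow(Add(Mul(2, S), Mul(2, s)), -1))) = Mul(Rational(1, 2), Mul(Pow(Add(Mul(2, S), Mul(2, s)), -1), Add(3, S))) = Mul(Rational(1, 2), Pow(Add(Mul(2, S), Mul(2, s)), -1), Add(3, S)))
Mul(g, Function('D')(13, Pow(Add(-13, 4), Rational(1, 2)))) = Mul(32, Mul(Rational(1, 4), Pow(Add(Pow(Add(-13, 4), Rational(1, 2)), 13), -1), Add(3, Pow(Add(-13, 4), Rational(1, 2))))) = Mul(32, Mul(Rational(1, 4), Pow(Add(Pow(-9, Rational(1, 2)), 13), -1), Add(3, Pow(-9, Rational(1, 2))))) = Mul(32, Mul(Rational(1, 4), Pow(Add(Mul(3, I), 13), -1), Add(3, Mul(3, I)))) = Mul(32, Mul(Rational(1, 4), Pow(Add(13, Mul(3, I)), -1), Add(3, Mul(3, I)))) = Mul(32, Mul(Rational(1, 4), Mul(Rational(1, 178), Add(13, Mul(-3, I))), Add(3, Mul(3, I)))) = Mul(32, Mul(Rational(1, 712), Add(3, Mul(3, I)), Add(13, Mul(-3, I)))) = Mul(Rational(4, 89), Add(3, Mul(3, I)), Add(13, Mul(-3, I)))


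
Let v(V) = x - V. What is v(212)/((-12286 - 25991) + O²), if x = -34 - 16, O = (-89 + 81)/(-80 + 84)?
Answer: 262/38273 ≈ 0.0068456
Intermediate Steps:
O = -2 (O = -8/4 = -8*¼ = -2)
x = -50
v(V) = -50 - V
v(212)/((-12286 - 25991) + O²) = (-50 - 1*212)/((-12286 - 25991) + (-2)²) = (-50 - 212)/(-38277 + 4) = -262/(-38273) = -262*(-1/38273) = 262/38273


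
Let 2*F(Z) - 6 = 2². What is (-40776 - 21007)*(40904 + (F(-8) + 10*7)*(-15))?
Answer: -2457665957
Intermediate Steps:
F(Z) = 5 (F(Z) = 3 + (½)*2² = 3 + (½)*4 = 3 + 2 = 5)
(-40776 - 21007)*(40904 + (F(-8) + 10*7)*(-15)) = (-40776 - 21007)*(40904 + (5 + 10*7)*(-15)) = -61783*(40904 + (5 + 70)*(-15)) = -61783*(40904 + 75*(-15)) = -61783*(40904 - 1125) = -61783*39779 = -2457665957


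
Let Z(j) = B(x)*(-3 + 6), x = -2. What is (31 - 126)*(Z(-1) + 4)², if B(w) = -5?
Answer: -11495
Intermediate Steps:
Z(j) = -15 (Z(j) = -5*(-3 + 6) = -5*3 = -15)
(31 - 126)*(Z(-1) + 4)² = (31 - 126)*(-15 + 4)² = -95*(-11)² = -95*121 = -11495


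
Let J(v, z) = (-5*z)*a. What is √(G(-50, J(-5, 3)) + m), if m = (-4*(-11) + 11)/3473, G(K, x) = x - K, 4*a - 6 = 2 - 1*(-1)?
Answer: √784776445/6946 ≈ 4.0331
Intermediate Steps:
a = 9/4 (a = 3/2 + (2 - 1*(-1))/4 = 3/2 + (2 + 1)/4 = 3/2 + (¼)*3 = 3/2 + ¾ = 9/4 ≈ 2.2500)
J(v, z) = -45*z/4 (J(v, z) = -5*z*(9/4) = -45*z/4)
m = 55/3473 (m = (44 + 11)*(1/3473) = 55*(1/3473) = 55/3473 ≈ 0.015836)
√(G(-50, J(-5, 3)) + m) = √((-45/4*3 - 1*(-50)) + 55/3473) = √((-135/4 + 50) + 55/3473) = √(65/4 + 55/3473) = √(225965/13892) = √784776445/6946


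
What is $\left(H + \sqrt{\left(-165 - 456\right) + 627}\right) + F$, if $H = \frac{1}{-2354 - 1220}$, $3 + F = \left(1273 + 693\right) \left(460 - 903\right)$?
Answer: $- \frac{3112743135}{3574} + \sqrt{6} \approx -8.7094 \cdot 10^{5}$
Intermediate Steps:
$F = -870941$ ($F = -3 + \left(1273 + 693\right) \left(460 - 903\right) = -3 + 1966 \left(-443\right) = -3 - 870938 = -870941$)
$H = - \frac{1}{3574}$ ($H = \frac{1}{-3574} = - \frac{1}{3574} \approx -0.0002798$)
$\left(H + \sqrt{\left(-165 - 456\right) + 627}\right) + F = \left(- \frac{1}{3574} + \sqrt{\left(-165 - 456\right) + 627}\right) - 870941 = \left(- \frac{1}{3574} + \sqrt{-621 + 627}\right) - 870941 = \left(- \frac{1}{3574} + \sqrt{6}\right) - 870941 = - \frac{3112743135}{3574} + \sqrt{6}$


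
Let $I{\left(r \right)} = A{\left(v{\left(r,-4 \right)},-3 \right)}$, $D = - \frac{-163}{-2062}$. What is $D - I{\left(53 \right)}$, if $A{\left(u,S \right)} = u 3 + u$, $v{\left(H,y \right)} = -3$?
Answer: $\frac{24581}{2062} \approx 11.921$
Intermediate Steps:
$A{\left(u,S \right)} = 4 u$ ($A{\left(u,S \right)} = 3 u + u = 4 u$)
$D = - \frac{163}{2062}$ ($D = - \frac{\left(-163\right) \left(-1\right)}{2062} = \left(-1\right) \frac{163}{2062} = - \frac{163}{2062} \approx -0.079049$)
$I{\left(r \right)} = -12$ ($I{\left(r \right)} = 4 \left(-3\right) = -12$)
$D - I{\left(53 \right)} = - \frac{163}{2062} - -12 = - \frac{163}{2062} + 12 = \frac{24581}{2062}$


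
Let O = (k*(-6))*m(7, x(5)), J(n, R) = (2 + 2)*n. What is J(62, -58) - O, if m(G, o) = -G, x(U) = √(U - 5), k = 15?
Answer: -382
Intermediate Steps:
x(U) = √(-5 + U)
J(n, R) = 4*n
O = 630 (O = (15*(-6))*(-1*7) = -90*(-7) = 630)
J(62, -58) - O = 4*62 - 1*630 = 248 - 630 = -382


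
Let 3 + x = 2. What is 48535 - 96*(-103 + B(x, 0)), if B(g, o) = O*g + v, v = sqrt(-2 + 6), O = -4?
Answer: 57847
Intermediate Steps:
x = -1 (x = -3 + 2 = -1)
v = 2 (v = sqrt(4) = 2)
B(g, o) = 2 - 4*g (B(g, o) = -4*g + 2 = 2 - 4*g)
48535 - 96*(-103 + B(x, 0)) = 48535 - 96*(-103 + (2 - 4*(-1))) = 48535 - 96*(-103 + (2 + 4)) = 48535 - 96*(-103 + 6) = 48535 - 96*(-97) = 48535 - 1*(-9312) = 48535 + 9312 = 57847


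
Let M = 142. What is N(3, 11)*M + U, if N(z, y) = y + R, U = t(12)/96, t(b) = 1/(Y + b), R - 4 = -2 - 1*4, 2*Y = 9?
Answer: 2024353/1584 ≈ 1278.0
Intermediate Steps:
Y = 9/2 (Y = (1/2)*9 = 9/2 ≈ 4.5000)
R = -2 (R = 4 + (-2 - 1*4) = 4 + (-2 - 4) = 4 - 6 = -2)
t(b) = 1/(9/2 + b)
U = 1/1584 (U = (2/(9 + 2*12))/96 = (2/(9 + 24))*(1/96) = (2/33)*(1/96) = 1/1584 ≈ 0.00063131)
N(z, y) = -2 + y (N(z, y) = y - 2 = -2 + y)
N(3, 11)*M + U = (-2 + 11)*142 + 1/1584 = 9*142 + 1/1584 = 1278 + 1/1584 = 2024353/1584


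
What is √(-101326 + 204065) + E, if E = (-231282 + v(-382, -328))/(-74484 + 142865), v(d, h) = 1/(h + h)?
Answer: -151720993/44857936 + √102739 ≈ 317.15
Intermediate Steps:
v(d, h) = 1/(2*h)
E = -151720993/44857936 (E = (-231282 + (½)/(-328))/(-74484 + 142865) = (-231282 + (½)*(-1/328))/68381 = (-231282 - 1/656)*(1/68381) = -151720993/656*1/68381 = -151720993/44857936 ≈ -3.3823)
√(-101326 + 204065) + E = √(-101326 + 204065) - 151720993/44857936 = √102739 - 151720993/44857936 = -151720993/44857936 + √102739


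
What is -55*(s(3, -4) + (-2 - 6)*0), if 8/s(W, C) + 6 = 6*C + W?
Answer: 440/27 ≈ 16.296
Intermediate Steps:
s(W, C) = 8/(-6 + W + 6*C) (s(W, C) = 8/(-6 + (6*C + W)) = 8/(-6 + (W + 6*C)) = 8/(-6 + W + 6*C))
-55*(s(3, -4) + (-2 - 6)*0) = -55*(8/(-6 + 3 + 6*(-4)) + (-2 - 6)*0) = -55*(8/(-6 + 3 - 24) - 8*0) = -55*(8/(-27) + 0) = -55*(8*(-1/27) + 0) = -55*(-8/27 + 0) = -55*(-8/27) = 440/27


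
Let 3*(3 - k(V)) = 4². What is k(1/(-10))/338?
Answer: -7/1014 ≈ -0.0069034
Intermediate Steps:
k(V) = -7/3 (k(V) = 3 - ⅓*4² = 3 - ⅓*16 = 3 - 16/3 = -7/3)
k(1/(-10))/338 = -7/3/338 = -7/3*1/338 = -7/1014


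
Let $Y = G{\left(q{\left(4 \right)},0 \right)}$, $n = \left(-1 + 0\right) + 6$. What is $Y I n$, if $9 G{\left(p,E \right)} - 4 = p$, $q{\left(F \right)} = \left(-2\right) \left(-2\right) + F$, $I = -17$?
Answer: $- \frac{340}{3} \approx -113.33$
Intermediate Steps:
$q{\left(F \right)} = 4 + F$
$n = 5$ ($n = -1 + 6 = 5$)
$G{\left(p,E \right)} = \frac{4}{9} + \frac{p}{9}$
$Y = \frac{4}{3}$ ($Y = \frac{4}{9} + \frac{4 + 4}{9} = \frac{4}{9} + \frac{1}{9} \cdot 8 = \frac{4}{9} + \frac{8}{9} = \frac{4}{3} \approx 1.3333$)
$Y I n = \frac{4}{3} \left(-17\right) 5 = \left(- \frac{68}{3}\right) 5 = - \frac{340}{3}$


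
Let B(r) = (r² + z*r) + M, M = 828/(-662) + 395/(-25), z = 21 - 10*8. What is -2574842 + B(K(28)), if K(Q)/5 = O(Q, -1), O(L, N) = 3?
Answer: -4262484029/1655 ≈ -2.5755e+6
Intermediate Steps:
z = -59 (z = 21 - 80 = -59)
K(Q) = 15 (K(Q) = 5*3 = 15)
M = -28219/1655 (M = 828*(-1/662) + 395*(-1/25) = -414/331 - 79/5 = -28219/1655 ≈ -17.051)
B(r) = -28219/1655 + r² - 59*r (B(r) = (r² - 59*r) - 28219/1655 = -28219/1655 + r² - 59*r)
-2574842 + B(K(28)) = -2574842 + (-28219/1655 + 15² - 59*15) = -2574842 + (-28219/1655 + 225 - 885) = -2574842 - 1120519/1655 = -4262484029/1655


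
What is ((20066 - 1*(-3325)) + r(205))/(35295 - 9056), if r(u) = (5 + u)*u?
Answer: 66441/26239 ≈ 2.5321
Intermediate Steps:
r(u) = u*(5 + u)
((20066 - 1*(-3325)) + r(205))/(35295 - 9056) = ((20066 - 1*(-3325)) + 205*(5 + 205))/(35295 - 9056) = ((20066 + 3325) + 205*210)/26239 = (23391 + 43050)*(1/26239) = 66441*(1/26239) = 66441/26239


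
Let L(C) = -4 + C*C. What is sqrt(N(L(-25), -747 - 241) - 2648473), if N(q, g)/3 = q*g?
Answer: I*sqrt(4489117) ≈ 2118.8*I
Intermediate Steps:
L(C) = -4 + C**2
N(q, g) = 3*g*q (N(q, g) = 3*(q*g) = 3*(g*q) = 3*g*q)
sqrt(N(L(-25), -747 - 241) - 2648473) = sqrt(3*(-747 - 241)*(-4 + (-25)**2) - 2648473) = sqrt(3*(-988)*(-4 + 625) - 2648473) = sqrt(3*(-988)*621 - 2648473) = sqrt(-1840644 - 2648473) = sqrt(-4489117) = I*sqrt(4489117)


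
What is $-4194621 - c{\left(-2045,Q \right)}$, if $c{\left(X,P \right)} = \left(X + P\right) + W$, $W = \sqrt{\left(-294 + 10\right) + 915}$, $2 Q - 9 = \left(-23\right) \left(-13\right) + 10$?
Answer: $-4192735 - \sqrt{631} \approx -4.1928 \cdot 10^{6}$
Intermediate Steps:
$Q = 159$ ($Q = \frac{9}{2} + \frac{\left(-23\right) \left(-13\right) + 10}{2} = \frac{9}{2} + \frac{299 + 10}{2} = \frac{9}{2} + \frac{1}{2} \cdot 309 = \frac{9}{2} + \frac{309}{2} = 159$)
$W = \sqrt{631}$ ($W = \sqrt{-284 + 915} = \sqrt{631} \approx 25.12$)
$c{\left(X,P \right)} = P + X + \sqrt{631}$ ($c{\left(X,P \right)} = \left(X + P\right) + \sqrt{631} = \left(P + X\right) + \sqrt{631} = P + X + \sqrt{631}$)
$-4194621 - c{\left(-2045,Q \right)} = -4194621 - \left(159 - 2045 + \sqrt{631}\right) = -4194621 - \left(-1886 + \sqrt{631}\right) = -4194621 + \left(1886 - \sqrt{631}\right) = -4192735 - \sqrt{631}$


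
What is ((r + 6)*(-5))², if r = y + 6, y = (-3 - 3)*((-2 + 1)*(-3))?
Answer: 900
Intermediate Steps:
y = -18 (y = -(-6)*(-3) = -6*3 = -18)
r = -12 (r = -18 + 6 = -12)
((r + 6)*(-5))² = ((-12 + 6)*(-5))² = (-6*(-5))² = 30² = 900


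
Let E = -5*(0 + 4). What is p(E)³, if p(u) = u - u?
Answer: 0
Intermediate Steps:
E = -20 (E = -5*4 = -20)
p(u) = 0
p(E)³ = 0³ = 0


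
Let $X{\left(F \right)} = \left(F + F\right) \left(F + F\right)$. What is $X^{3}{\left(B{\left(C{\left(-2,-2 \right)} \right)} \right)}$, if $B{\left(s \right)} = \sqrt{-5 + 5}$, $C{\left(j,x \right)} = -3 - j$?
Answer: $0$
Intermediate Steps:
$B{\left(s \right)} = 0$ ($B{\left(s \right)} = \sqrt{0} = 0$)
$X{\left(F \right)} = 4 F^{2}$ ($X{\left(F \right)} = 2 F 2 F = 4 F^{2}$)
$X^{3}{\left(B{\left(C{\left(-2,-2 \right)} \right)} \right)} = \left(4 \cdot 0^{2}\right)^{3} = \left(4 \cdot 0\right)^{3} = 0^{3} = 0$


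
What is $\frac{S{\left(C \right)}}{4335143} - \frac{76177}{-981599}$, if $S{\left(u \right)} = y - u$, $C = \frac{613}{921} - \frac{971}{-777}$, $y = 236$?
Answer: $\frac{26276499353407763}{338357396512169041} \approx 0.077659$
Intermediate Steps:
$C = \frac{152288}{79513}$ ($C = 613 \cdot \frac{1}{921} - - \frac{971}{777} = \frac{613}{921} + \frac{971}{777} = \frac{152288}{79513} \approx 1.9153$)
$S{\left(u \right)} = 236 - u$
$\frac{S{\left(C \right)}}{4335143} - \frac{76177}{-981599} = \frac{236 - \frac{152288}{79513}}{4335143} - \frac{76177}{-981599} = \left(236 - \frac{152288}{79513}\right) \frac{1}{4335143} - - \frac{76177}{981599} = \frac{18612780}{79513} \cdot \frac{1}{4335143} + \frac{76177}{981599} = \frac{18612780}{344700225359} + \frac{76177}{981599} = \frac{26276499353407763}{338357396512169041}$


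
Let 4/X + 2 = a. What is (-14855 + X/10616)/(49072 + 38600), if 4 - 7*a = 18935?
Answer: -746909845657/4408150790160 ≈ -0.16944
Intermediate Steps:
a = -18931/7 (a = 4/7 - 1/7*18935 = 4/7 - 2705 = -18931/7 ≈ -2704.4)
X = -28/18945 (X = 4/(-2 - 18931/7) = 4/(-18945/7) = 4*(-7/18945) = -28/18945 ≈ -0.0014780)
(-14855 + X/10616)/(49072 + 38600) = (-14855 - 28/18945/10616)/(49072 + 38600) = (-14855 - 28/18945*1/10616)/87672 = (-14855 - 7/50280030)*(1/87672) = -746909845657/50280030*1/87672 = -746909845657/4408150790160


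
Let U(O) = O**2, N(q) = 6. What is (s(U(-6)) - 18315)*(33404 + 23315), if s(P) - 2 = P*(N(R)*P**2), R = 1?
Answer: 14838994937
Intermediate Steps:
s(P) = 2 + 6*P**3 (s(P) = 2 + P*(6*P**2) = 2 + 6*P**3)
(s(U(-6)) - 18315)*(33404 + 23315) = ((2 + 6*((-6)**2)**3) - 18315)*(33404 + 23315) = ((2 + 6*36**3) - 18315)*56719 = ((2 + 6*46656) - 18315)*56719 = ((2 + 279936) - 18315)*56719 = (279938 - 18315)*56719 = 261623*56719 = 14838994937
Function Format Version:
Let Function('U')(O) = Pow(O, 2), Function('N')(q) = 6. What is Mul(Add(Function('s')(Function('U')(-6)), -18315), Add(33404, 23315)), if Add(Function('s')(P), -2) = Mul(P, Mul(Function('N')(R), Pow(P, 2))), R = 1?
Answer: 14838994937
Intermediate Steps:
Function('s')(P) = Add(2, Mul(6, Pow(P, 3))) (Function('s')(P) = Add(2, Mul(P, Mul(6, Pow(P, 2)))) = Add(2, Mul(6, Pow(P, 3))))
Mul(Add(Function('s')(Function('U')(-6)), -18315), Add(33404, 23315)) = Mul(Add(Add(2, Mul(6, Pow(Pow(-6, 2), 3))), -18315), Add(33404, 23315)) = Mul(Add(Add(2, Mul(6, Pow(36, 3))), -18315), 56719) = Mul(Add(Add(2, Mul(6, 46656)), -18315), 56719) = Mul(Add(Add(2, 279936), -18315), 56719) = Mul(Add(279938, -18315), 56719) = Mul(261623, 56719) = 14838994937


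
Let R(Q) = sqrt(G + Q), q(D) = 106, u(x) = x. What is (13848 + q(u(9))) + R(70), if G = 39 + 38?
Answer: 13954 + 7*sqrt(3) ≈ 13966.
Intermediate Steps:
G = 77
R(Q) = sqrt(77 + Q)
(13848 + q(u(9))) + R(70) = (13848 + 106) + sqrt(77 + 70) = 13954 + sqrt(147) = 13954 + 7*sqrt(3)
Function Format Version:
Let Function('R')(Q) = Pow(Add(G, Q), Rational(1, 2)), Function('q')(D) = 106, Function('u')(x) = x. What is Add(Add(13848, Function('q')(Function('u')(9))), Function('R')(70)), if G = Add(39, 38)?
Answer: Add(13954, Mul(7, Pow(3, Rational(1, 2)))) ≈ 13966.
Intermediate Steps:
G = 77
Function('R')(Q) = Pow(Add(77, Q), Rational(1, 2))
Add(Add(13848, Function('q')(Function('u')(9))), Function('R')(70)) = Add(Add(13848, 106), Pow(Add(77, 70), Rational(1, 2))) = Add(13954, Pow(147, Rational(1, 2))) = Add(13954, Mul(7, Pow(3, Rational(1, 2))))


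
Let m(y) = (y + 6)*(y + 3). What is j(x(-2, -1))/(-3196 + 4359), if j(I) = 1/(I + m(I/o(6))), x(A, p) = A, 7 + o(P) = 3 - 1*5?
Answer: 81/1700306 ≈ 4.7638e-5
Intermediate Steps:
o(P) = -9 (o(P) = -7 + (3 - 1*5) = -7 + (3 - 5) = -7 - 2 = -9)
m(y) = (3 + y)*(6 + y) (m(y) = (6 + y)*(3 + y) = (3 + y)*(6 + y))
j(I) = 1/(18 + I**2/81) (j(I) = 1/(I + (18 + (I/(-9))**2 + 9*(I/(-9)))) = 1/(I + (18 + (I*(-1/9))**2 + 9*(I*(-1/9)))) = 1/(I + (18 + (-I/9)**2 + 9*(-I/9))) = 1/(I + (18 + I**2/81 - I)) = 1/(I + (18 - I + I**2/81)) = 1/(18 + I**2/81))
j(x(-2, -1))/(-3196 + 4359) = (81/(1458 + (-2)**2))/(-3196 + 4359) = (81/(1458 + 4))/1163 = (81/1462)*(1/1163) = 81/1700306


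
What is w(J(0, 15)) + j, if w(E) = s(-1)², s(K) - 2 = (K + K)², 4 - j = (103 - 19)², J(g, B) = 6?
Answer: -7016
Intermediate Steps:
j = -7052 (j = 4 - (103 - 19)² = 4 - 1*84² = 4 - 1*7056 = 4 - 7056 = -7052)
s(K) = 2 + 4*K² (s(K) = 2 + (K + K)² = 2 + (2*K)² = 2 + 4*K²)
w(E) = 36 (w(E) = (2 + 4*(-1)²)² = (2 + 4*1)² = (2 + 4)² = 6² = 36)
w(J(0, 15)) + j = 36 - 7052 = -7016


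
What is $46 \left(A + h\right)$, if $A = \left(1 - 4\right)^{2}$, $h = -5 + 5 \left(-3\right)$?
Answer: $-506$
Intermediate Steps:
$h = -20$ ($h = -5 - 15 = -20$)
$A = 9$ ($A = \left(-3\right)^{2} = 9$)
$46 \left(A + h\right) = 46 \left(9 - 20\right) = 46 \left(-11\right) = -506$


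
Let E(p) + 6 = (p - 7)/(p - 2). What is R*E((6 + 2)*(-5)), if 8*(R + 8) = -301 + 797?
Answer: -1845/7 ≈ -263.57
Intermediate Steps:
R = 54 (R = -8 + (-301 + 797)/8 = -8 + (⅛)*496 = -8 + 62 = 54)
E(p) = -6 + (-7 + p)/(-2 + p) (E(p) = -6 + (p - 7)/(p - 2) = -6 + (-7 + p)/(-2 + p))
R*E((6 + 2)*(-5)) = 54*(5*(1 - (6 + 2)*(-5))/(-2 + (6 + 2)*(-5))) = 54*(5*(1 - 8*(-5))/(-2 + 8*(-5))) = 54*(5*(1 - 1*(-40))/(-2 - 40)) = 54*(5*(1 + 40)/(-42)) = 54*(5*(-1/42)*41) = 54*(-205/42) = -1845/7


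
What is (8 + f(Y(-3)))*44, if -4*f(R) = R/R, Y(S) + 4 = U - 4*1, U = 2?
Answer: 341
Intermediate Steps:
Y(S) = -6 (Y(S) = -4 + (2 - 4*1) = -4 + (2 - 4) = -4 - 2 = -6)
f(R) = -¼ (f(R) = -R/(4*R) = -¼*1 = -¼)
(8 + f(Y(-3)))*44 = (8 - ¼)*44 = (31/4)*44 = 341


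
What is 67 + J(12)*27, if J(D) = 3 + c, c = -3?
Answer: 67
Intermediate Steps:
J(D) = 0 (J(D) = 3 - 3 = 0)
67 + J(12)*27 = 67 + 0*27 = 67 + 0 = 67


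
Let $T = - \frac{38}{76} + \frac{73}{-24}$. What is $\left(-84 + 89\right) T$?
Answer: $- \frac{425}{24} \approx -17.708$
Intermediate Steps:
$T = - \frac{85}{24}$ ($T = \left(-38\right) \frac{1}{76} + 73 \left(- \frac{1}{24}\right) = - \frac{1}{2} - \frac{73}{24} = - \frac{85}{24} \approx -3.5417$)
$\left(-84 + 89\right) T = \left(-84 + 89\right) \left(- \frac{85}{24}\right) = 5 \left(- \frac{85}{24}\right) = - \frac{425}{24}$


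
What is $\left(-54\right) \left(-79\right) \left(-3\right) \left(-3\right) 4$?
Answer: $153576$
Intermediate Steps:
$\left(-54\right) \left(-79\right) \left(-3\right) \left(-3\right) 4 = 4266 \cdot 9 \cdot 4 = 4266 \cdot 36 = 153576$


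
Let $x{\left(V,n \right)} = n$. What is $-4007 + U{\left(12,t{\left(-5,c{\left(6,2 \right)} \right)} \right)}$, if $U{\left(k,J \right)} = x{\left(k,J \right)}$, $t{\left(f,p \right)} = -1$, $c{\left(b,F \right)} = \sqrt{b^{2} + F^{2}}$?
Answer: $-4008$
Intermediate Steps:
$c{\left(b,F \right)} = \sqrt{F^{2} + b^{2}}$
$U{\left(k,J \right)} = J$
$-4007 + U{\left(12,t{\left(-5,c{\left(6,2 \right)} \right)} \right)} = -4007 - 1 = -4008$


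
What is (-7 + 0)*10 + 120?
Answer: 50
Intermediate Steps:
(-7 + 0)*10 + 120 = -7*10 + 120 = -70 + 120 = 50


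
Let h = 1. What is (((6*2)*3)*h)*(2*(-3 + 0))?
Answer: -216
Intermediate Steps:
(((6*2)*3)*h)*(2*(-3 + 0)) = (((6*2)*3)*1)*(2*(-3 + 0)) = ((12*3)*1)*(2*(-3)) = (36*1)*(-6) = 36*(-6) = -216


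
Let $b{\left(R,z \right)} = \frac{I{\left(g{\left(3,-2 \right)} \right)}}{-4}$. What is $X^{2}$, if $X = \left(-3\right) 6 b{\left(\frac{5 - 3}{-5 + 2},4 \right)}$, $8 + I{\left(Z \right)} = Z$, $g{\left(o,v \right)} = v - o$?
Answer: $\frac{13689}{4} \approx 3422.3$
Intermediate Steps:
$I{\left(Z \right)} = -8 + Z$
$b{\left(R,z \right)} = \frac{13}{4}$ ($b{\left(R,z \right)} = \frac{-8 - 5}{-4} = \left(-8 - 5\right) \left(- \frac{1}{4}\right) = \left(-13\right) \left(- \frac{1}{4}\right) = \frac{13}{4}$)
$X = - \frac{117}{2}$ ($X = \left(-3\right) 6 \cdot \frac{13}{4} = \left(-18\right) \frac{13}{4} = - \frac{117}{2} \approx -58.5$)
$X^{2} = \left(- \frac{117}{2}\right)^{2} = \frac{13689}{4}$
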